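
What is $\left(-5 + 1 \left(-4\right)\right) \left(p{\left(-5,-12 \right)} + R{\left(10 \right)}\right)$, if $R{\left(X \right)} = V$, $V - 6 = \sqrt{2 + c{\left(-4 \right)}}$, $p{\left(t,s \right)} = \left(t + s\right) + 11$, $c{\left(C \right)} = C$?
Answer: $- 9 i \sqrt{2} \approx - 12.728 i$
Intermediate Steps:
$p{\left(t,s \right)} = 11 + s + t$ ($p{\left(t,s \right)} = \left(s + t\right) + 11 = 11 + s + t$)
$V = 6 + i \sqrt{2}$ ($V = 6 + \sqrt{2 - 4} = 6 + \sqrt{-2} = 6 + i \sqrt{2} \approx 6.0 + 1.4142 i$)
$R{\left(X \right)} = 6 + i \sqrt{2}$
$\left(-5 + 1 \left(-4\right)\right) \left(p{\left(-5,-12 \right)} + R{\left(10 \right)}\right) = \left(-5 + 1 \left(-4\right)\right) \left(\left(11 - 12 - 5\right) + \left(6 + i \sqrt{2}\right)\right) = \left(-5 - 4\right) \left(-6 + \left(6 + i \sqrt{2}\right)\right) = - 9 i \sqrt{2}$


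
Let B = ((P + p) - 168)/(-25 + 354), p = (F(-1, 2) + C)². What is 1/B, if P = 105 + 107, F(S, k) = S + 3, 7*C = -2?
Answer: 16121/2300 ≈ 7.0091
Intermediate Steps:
C = -2/7 (C = (⅐)*(-2) = -2/7 ≈ -0.28571)
F(S, k) = 3 + S
p = 144/49 (p = ((3 - 1) - 2/7)² = (2 - 2/7)² = (12/7)² = 144/49 ≈ 2.9388)
P = 212
B = 2300/16121 (B = ((212 + 144/49) - 168)/(-25 + 354) = (10532/49 - 168)/329 = (2300/49)*(1/329) = 2300/16121 ≈ 0.14267)
1/B = 1/(2300/16121) = 16121/2300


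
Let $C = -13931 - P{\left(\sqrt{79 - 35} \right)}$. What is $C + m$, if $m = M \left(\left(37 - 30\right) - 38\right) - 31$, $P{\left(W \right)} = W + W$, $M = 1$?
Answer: $-13993 - 4 \sqrt{11} \approx -14006.0$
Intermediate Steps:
$P{\left(W \right)} = 2 W$
$C = -13931 - 4 \sqrt{11}$ ($C = -13931 - 2 \sqrt{79 - 35} = -13931 - 2 \sqrt{44} = -13931 - 2 \cdot 2 \sqrt{11} = -13931 - 4 \sqrt{11} \approx -13944.0$)
$m = -62$ ($m = 1 \left(\left(37 - 30\right) - 38\right) - 31 = 1 \left(7 - 38\right) - 31 = 1 \left(-31\right) - 31 = -31 - 31 = -62$)
$C + m = \left(-13931 - 4 \sqrt{11}\right) - 62 = -13993 - 4 \sqrt{11}$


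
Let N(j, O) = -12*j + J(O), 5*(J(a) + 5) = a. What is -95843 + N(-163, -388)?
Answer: -469848/5 ≈ -93970.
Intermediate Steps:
J(a) = -5 + a/5
N(j, O) = -5 - 12*j + O/5 (N(j, O) = -12*j + (-5 + O/5) = -5 - 12*j + O/5)
-95843 + N(-163, -388) = -95843 + (-5 - 12*(-163) + (⅕)*(-388)) = -95843 + (-5 + 1956 - 388/5) = -95843 + 9367/5 = -469848/5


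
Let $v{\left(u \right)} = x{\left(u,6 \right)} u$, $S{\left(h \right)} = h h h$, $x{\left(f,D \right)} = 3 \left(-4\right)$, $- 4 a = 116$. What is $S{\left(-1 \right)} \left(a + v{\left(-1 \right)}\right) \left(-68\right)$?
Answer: $-1156$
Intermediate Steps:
$a = -29$ ($a = \left(- \frac{1}{4}\right) 116 = -29$)
$x{\left(f,D \right)} = -12$
$S{\left(h \right)} = h^{3}$ ($S{\left(h \right)} = h^{2} h = h^{3}$)
$v{\left(u \right)} = - 12 u$
$S{\left(-1 \right)} \left(a + v{\left(-1 \right)}\right) \left(-68\right) = \left(-1\right)^{3} \left(-29 - -12\right) \left(-68\right) = - \left(-29 + 12\right) \left(-68\right) = - \left(-17\right) \left(-68\right) = \left(-1\right) 1156 = -1156$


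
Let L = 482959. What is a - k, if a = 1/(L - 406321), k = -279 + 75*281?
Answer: -1593763847/76638 ≈ -20796.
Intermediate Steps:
k = 20796 (k = -279 + 21075 = 20796)
a = 1/76638 (a = 1/(482959 - 406321) = 1/76638 ≈ 1.3048e-5)
a - k = 1/76638 - 1*20796 = 1/76638 - 20796 = -1593763847/76638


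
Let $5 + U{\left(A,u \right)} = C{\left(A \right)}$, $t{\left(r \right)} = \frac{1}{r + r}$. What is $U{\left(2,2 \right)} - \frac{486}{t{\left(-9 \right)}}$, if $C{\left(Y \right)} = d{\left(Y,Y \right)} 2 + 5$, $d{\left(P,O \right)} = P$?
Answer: $8752$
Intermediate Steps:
$t{\left(r \right)} = \frac{1}{2 r}$
$C{\left(Y \right)} = 5 + 2 Y$ ($C{\left(Y \right)} = Y 2 + 5 = 2 Y + 5 = 5 + 2 Y$)
$U{\left(A,u \right)} = 2 A$ ($U{\left(A,u \right)} = -5 + \left(5 + 2 A\right) = 2 A$)
$U{\left(2,2 \right)} - \frac{486}{t{\left(-9 \right)}} = 2 \cdot 2 - \frac{486}{\frac{1}{2} \frac{1}{-9}} = 4 - \frac{486}{\frac{1}{2} \left(- \frac{1}{9}\right)} = 4 - \frac{486}{- \frac{1}{18}} = 4 - 486 \left(-18\right) = 4 - -8748 = 4 + 8748 = 8752$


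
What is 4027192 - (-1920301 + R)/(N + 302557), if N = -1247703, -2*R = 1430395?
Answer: 7612563549067/1890292 ≈ 4.0272e+6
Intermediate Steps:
R = -1430395/2 (R = -½*1430395 = -1430395/2 ≈ -7.1520e+5)
4027192 - (-1920301 + R)/(N + 302557) = 4027192 - (-1920301 - 1430395/2)/(-1247703 + 302557) = 4027192 - (-5270997)/(2*(-945146)) = 4027192 - (-5270997)*(-1)/(2*945146) = 4027192 - 1*5270997/1890292 = 4027192 - 5270997/1890292 = 7612563549067/1890292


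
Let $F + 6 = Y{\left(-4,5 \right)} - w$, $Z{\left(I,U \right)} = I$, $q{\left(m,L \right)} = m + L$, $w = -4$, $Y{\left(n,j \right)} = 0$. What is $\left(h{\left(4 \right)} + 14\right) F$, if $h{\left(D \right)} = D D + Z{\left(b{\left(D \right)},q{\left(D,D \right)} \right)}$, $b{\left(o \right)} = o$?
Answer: $-68$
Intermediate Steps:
$q{\left(m,L \right)} = L + m$
$F = -2$ ($F = -6 + \left(0 - -4\right) = -6 + \left(0 + 4\right) = -6 + 4 = -2$)
$h{\left(D \right)} = D + D^{2}$ ($h{\left(D \right)} = D D + D = D^{2} + D = D + D^{2}$)
$\left(h{\left(4 \right)} + 14\right) F = \left(4 \left(1 + 4\right) + 14\right) \left(-2\right) = \left(4 \cdot 5 + 14\right) \left(-2\right) = \left(20 + 14\right) \left(-2\right) = 34 \left(-2\right) = -68$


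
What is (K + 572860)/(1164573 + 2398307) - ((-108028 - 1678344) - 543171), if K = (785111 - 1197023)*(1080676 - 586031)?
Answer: 404806626273/178144 ≈ 2.2724e+6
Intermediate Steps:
K = -203750211240 (K = -411912*494645 = -203750211240)
(K + 572860)/(1164573 + 2398307) - ((-108028 - 1678344) - 543171) = (-203750211240 + 572860)/(1164573 + 2398307) - ((-108028 - 1678344) - 543171) = -203749638380/3562880 - (-1786372 - 543171) = -203749638380*1/3562880 - 1*(-2329543) = -10187481919/178144 + 2329543 = 404806626273/178144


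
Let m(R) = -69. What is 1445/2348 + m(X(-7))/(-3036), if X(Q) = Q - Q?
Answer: 8241/12914 ≈ 0.63814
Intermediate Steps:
X(Q) = 0
1445/2348 + m(X(-7))/(-3036) = 1445/2348 - 69/(-3036) = 1445*(1/2348) - 69*(-1/3036) = 1445/2348 + 1/44 = 8241/12914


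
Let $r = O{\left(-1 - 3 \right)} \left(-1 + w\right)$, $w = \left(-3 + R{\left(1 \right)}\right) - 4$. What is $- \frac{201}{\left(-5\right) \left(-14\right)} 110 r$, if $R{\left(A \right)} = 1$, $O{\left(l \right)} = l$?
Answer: $-8844$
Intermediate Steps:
$w = -6$ ($w = \left(-3 + 1\right) - 4 = -2 - 4 = -6$)
$r = 28$ ($r = \left(-1 - 3\right) \left(-1 - 6\right) = \left(-4\right) \left(-7\right) = 28$)
$- \frac{201}{\left(-5\right) \left(-14\right)} 110 r = - \frac{201}{\left(-5\right) \left(-14\right)} 110 \cdot 28 = - \frac{201}{70} \cdot 110 \cdot 28 = \left(-201\right) \frac{1}{70} \cdot 110 \cdot 28 = \left(- \frac{201}{70}\right) 110 \cdot 28 = \left(- \frac{2211}{7}\right) 28 = -8844$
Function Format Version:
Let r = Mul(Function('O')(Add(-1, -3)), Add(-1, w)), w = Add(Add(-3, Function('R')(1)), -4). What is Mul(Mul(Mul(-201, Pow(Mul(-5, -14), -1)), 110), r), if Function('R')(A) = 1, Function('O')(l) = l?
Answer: -8844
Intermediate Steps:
w = -6 (w = Add(Add(-3, 1), -4) = Add(-2, -4) = -6)
r = 28 (r = Mul(Add(-1, -3), Add(-1, -6)) = Mul(-4, -7) = 28)
Mul(Mul(Mul(-201, Pow(Mul(-5, -14), -1)), 110), r) = Mul(Mul(Mul(-201, Pow(Mul(-5, -14), -1)), 110), 28) = Mul(Mul(Mul(-201, Pow(70, -1)), 110), 28) = Mul(Mul(Mul(-201, Rational(1, 70)), 110), 28) = Mul(Mul(Rational(-201, 70), 110), 28) = Mul(Rational(-2211, 7), 28) = -8844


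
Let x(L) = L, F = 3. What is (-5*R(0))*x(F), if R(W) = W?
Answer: 0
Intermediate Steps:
(-5*R(0))*x(F) = -5*0*3 = 0*3 = 0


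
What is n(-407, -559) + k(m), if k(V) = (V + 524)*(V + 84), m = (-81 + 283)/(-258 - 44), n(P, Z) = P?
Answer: 985066402/22801 ≈ 43203.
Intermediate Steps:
m = -101/151 (m = 202/(-302) = 202*(-1/302) = -101/151 ≈ -0.66887)
k(V) = (84 + V)*(524 + V) (k(V) = (524 + V)*(84 + V) = (84 + V)*(524 + V))
n(-407, -559) + k(m) = -407 + (44016 + (-101/151)² + 608*(-101/151)) = -407 + (44016 + 10201/22801 - 61408/151) = -407 + 994346409/22801 = 985066402/22801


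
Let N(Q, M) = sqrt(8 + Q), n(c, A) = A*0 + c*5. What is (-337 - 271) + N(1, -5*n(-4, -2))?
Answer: -605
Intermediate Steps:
n(c, A) = 5*c (n(c, A) = 0 + 5*c = 5*c)
(-337 - 271) + N(1, -5*n(-4, -2)) = (-337 - 271) + sqrt(8 + 1) = -608 + sqrt(9) = -608 + 3 = -605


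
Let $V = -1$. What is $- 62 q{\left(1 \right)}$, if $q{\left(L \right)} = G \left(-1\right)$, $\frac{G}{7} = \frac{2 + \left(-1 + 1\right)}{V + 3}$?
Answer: $434$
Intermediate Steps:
$G = 7$ ($G = 7 \frac{2 + \left(-1 + 1\right)}{-1 + 3} = 7 \frac{2 + 0}{2} = 7 \cdot 2 \cdot \frac{1}{2} = 7 \cdot 1 = 7$)
$q{\left(L \right)} = -7$ ($q{\left(L \right)} = 7 \left(-1\right) = -7$)
$- 62 q{\left(1 \right)} = \left(-62\right) \left(-7\right) = 434$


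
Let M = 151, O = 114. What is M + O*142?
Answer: 16339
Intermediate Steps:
M + O*142 = 151 + 114*142 = 151 + 16188 = 16339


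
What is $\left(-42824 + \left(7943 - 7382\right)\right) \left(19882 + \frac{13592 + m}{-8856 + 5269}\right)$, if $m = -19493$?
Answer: $- \frac{3014308523005}{3587} \approx -8.4034 \cdot 10^{8}$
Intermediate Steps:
$\left(-42824 + \left(7943 - 7382\right)\right) \left(19882 + \frac{13592 + m}{-8856 + 5269}\right) = \left(-42824 + \left(7943 - 7382\right)\right) \left(19882 + \frac{13592 - 19493}{-8856 + 5269}\right) = \left(-42824 + \left(7943 - 7382\right)\right) \left(19882 - \frac{5901}{-3587}\right) = \left(-42824 + 561\right) \left(19882 - - \frac{5901}{3587}\right) = - 42263 \left(19882 + \frac{5901}{3587}\right) = \left(-42263\right) \frac{71322635}{3587} = - \frac{3014308523005}{3587}$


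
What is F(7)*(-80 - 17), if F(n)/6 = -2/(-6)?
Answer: -194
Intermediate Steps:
F(n) = 2 (F(n) = 6*(-2/(-6)) = 6*(-2*(-⅙)) = 6*(⅓) = 2)
F(7)*(-80 - 17) = 2*(-80 - 17) = 2*(-97) = -194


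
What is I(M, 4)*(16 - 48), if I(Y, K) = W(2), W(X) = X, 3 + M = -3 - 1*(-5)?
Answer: -64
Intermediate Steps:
M = -1 (M = -3 + (-3 - 1*(-5)) = -3 + (-3 + 5) = -3 + 2 = -1)
I(Y, K) = 2
I(M, 4)*(16 - 48) = 2*(16 - 48) = 2*(-32) = -64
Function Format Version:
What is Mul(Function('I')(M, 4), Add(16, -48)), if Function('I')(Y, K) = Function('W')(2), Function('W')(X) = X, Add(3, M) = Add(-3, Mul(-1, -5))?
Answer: -64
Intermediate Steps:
M = -1 (M = Add(-3, Add(-3, Mul(-1, -5))) = Add(-3, Add(-3, 5)) = Add(-3, 2) = -1)
Function('I')(Y, K) = 2
Mul(Function('I')(M, 4), Add(16, -48)) = Mul(2, Add(16, -48)) = Mul(2, -32) = -64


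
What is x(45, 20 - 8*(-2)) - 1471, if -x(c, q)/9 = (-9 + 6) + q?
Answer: -1768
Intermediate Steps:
x(c, q) = 27 - 9*q (x(c, q) = -9*((-9 + 6) + q) = -9*(-3 + q) = 27 - 9*q)
x(45, 20 - 8*(-2)) - 1471 = (27 - 9*(20 - 8*(-2))) - 1471 = (27 - 9*(20 - 1*(-16))) - 1471 = (27 - 9*(20 + 16)) - 1471 = (27 - 9*36) - 1471 = (27 - 324) - 1471 = -297 - 1471 = -1768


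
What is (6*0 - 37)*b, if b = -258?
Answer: 9546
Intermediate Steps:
(6*0 - 37)*b = (6*0 - 37)*(-258) = (0 - 37)*(-258) = -37*(-258) = 9546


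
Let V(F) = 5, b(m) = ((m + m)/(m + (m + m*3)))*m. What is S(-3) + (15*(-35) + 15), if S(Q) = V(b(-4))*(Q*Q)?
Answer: -465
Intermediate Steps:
b(m) = 2*m/5 (b(m) = ((2*m)/(m + (m + 3*m)))*m = ((2*m)/(m + 4*m))*m = ((2*m)/((5*m)))*m = ((2*m)*(1/(5*m)))*m = 2*m/5)
S(Q) = 5*Q**2 (S(Q) = 5*(Q*Q) = 5*Q**2)
S(-3) + (15*(-35) + 15) = 5*(-3)**2 + (15*(-35) + 15) = 5*9 + (-525 + 15) = 45 - 510 = -465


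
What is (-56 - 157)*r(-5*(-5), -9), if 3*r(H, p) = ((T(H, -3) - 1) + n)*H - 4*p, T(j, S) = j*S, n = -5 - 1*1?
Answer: 142994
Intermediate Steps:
n = -6 (n = -5 - 1 = -6)
T(j, S) = S*j
r(H, p) = -4*p/3 + H*(-7 - 3*H)/3 (r(H, p) = (((-3*H - 1) - 6)*H - 4*p)/3 = (((-1 - 3*H) - 6)*H - 4*p)/3 = ((-7 - 3*H)*H - 4*p)/3 = (H*(-7 - 3*H) - 4*p)/3 = (-4*p + H*(-7 - 3*H))/3 = -4*p/3 + H*(-7 - 3*H)/3)
(-56 - 157)*r(-5*(-5), -9) = (-56 - 157)*(-(-5*(-5))**2 - (-35)*(-5)/3 - 4/3*(-9)) = -213*(-1*25**2 - 7/3*25 + 12) = -213*(-1*625 - 175/3 + 12) = -213*(-625 - 175/3 + 12) = -213*(-2014/3) = 142994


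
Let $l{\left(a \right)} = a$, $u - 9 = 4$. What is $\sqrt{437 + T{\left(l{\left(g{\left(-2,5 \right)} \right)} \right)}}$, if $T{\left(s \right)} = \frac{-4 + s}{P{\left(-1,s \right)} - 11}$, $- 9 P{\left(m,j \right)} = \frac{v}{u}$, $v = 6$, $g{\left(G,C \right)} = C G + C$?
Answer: $\frac{\sqrt{81328838}}{431} \approx 20.924$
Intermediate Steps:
$u = 13$ ($u = 9 + 4 = 13$)
$g{\left(G,C \right)} = C + C G$
$P{\left(m,j \right)} = - \frac{2}{39}$ ($P{\left(m,j \right)} = - \frac{6 \cdot \frac{1}{13}}{9} = \left(- \frac{1}{9}\right) \frac{6}{13} = - \frac{2}{39}$)
$T{\left(s \right)} = \frac{156}{431} - \frac{39 s}{431}$ ($T{\left(s \right)} = \frac{-4 + s}{- \frac{2}{39} - 11} = \frac{-4 + s}{- \frac{431}{39}} = \left(-4 + s\right) \left(- \frac{39}{431}\right) = \frac{156}{431} - \frac{39 s}{431}$)
$\sqrt{437 + T{\left(l{\left(g{\left(-2,5 \right)} \right)} \right)}} = \sqrt{437 - \left(- \frac{156}{431} + \frac{39 \cdot 5 \left(1 - 2\right)}{431}\right)} = \sqrt{437 - \left(- \frac{156}{431} + \frac{39 \cdot 5 \left(-1\right)}{431}\right)} = \sqrt{437 + \left(\frac{156}{431} - - \frac{195}{431}\right)} = \sqrt{437 + \left(\frac{156}{431} + \frac{195}{431}\right)} = \sqrt{437 + \frac{351}{431}} = \sqrt{\frac{188698}{431}} = \frac{\sqrt{81328838}}{431}$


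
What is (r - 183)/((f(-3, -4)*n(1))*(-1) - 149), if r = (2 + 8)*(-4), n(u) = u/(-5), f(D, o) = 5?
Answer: 223/148 ≈ 1.5068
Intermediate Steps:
n(u) = -u/5 (n(u) = u*(-1/5) = -u/5)
r = -40 (r = 10*(-4) = -40)
(r - 183)/((f(-3, -4)*n(1))*(-1) - 149) = (-40 - 183)/((5*(-1/5*1))*(-1) - 149) = -223/((5*(-1/5))*(-1) - 149) = -223/(-1*(-1) - 149) = -223/(1 - 149) = -223/(-148) = -223*(-1/148) = 223/148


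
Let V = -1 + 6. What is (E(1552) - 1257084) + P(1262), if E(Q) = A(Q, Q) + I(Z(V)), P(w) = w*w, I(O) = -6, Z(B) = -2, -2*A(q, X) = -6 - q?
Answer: 336333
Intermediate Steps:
A(q, X) = 3 + q/2 (A(q, X) = -(-6 - q)/2 = 3 + q/2)
V = 5
P(w) = w²
E(Q) = -3 + Q/2 (E(Q) = (3 + Q/2) - 6 = -3 + Q/2)
(E(1552) - 1257084) + P(1262) = ((-3 + (½)*1552) - 1257084) + 1262² = ((-3 + 776) - 1257084) + 1592644 = (773 - 1257084) + 1592644 = -1256311 + 1592644 = 336333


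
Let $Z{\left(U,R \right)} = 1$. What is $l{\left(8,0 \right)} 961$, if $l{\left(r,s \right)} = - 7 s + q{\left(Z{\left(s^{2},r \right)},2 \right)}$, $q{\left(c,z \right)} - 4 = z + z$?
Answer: $7688$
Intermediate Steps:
$q{\left(c,z \right)} = 4 + 2 z$ ($q{\left(c,z \right)} = 4 + \left(z + z\right) = 4 + 2 z$)
$l{\left(r,s \right)} = 8 - 7 s$ ($l{\left(r,s \right)} = - 7 s + \left(4 + 2 \cdot 2\right) = - 7 s + \left(4 + 4\right) = - 7 s + 8 = 8 - 7 s$)
$l{\left(8,0 \right)} 961 = \left(8 - 0\right) 961 = \left(8 + 0\right) 961 = 8 \cdot 961 = 7688$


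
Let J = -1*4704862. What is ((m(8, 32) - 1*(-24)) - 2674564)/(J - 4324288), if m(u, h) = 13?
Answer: 2674527/9029150 ≈ 0.29621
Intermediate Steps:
J = -4704862
((m(8, 32) - 1*(-24)) - 2674564)/(J - 4324288) = ((13 - 1*(-24)) - 2674564)/(-4704862 - 4324288) = ((13 + 24) - 2674564)/(-9029150) = (37 - 2674564)*(-1/9029150) = -2674527*(-1/9029150) = 2674527/9029150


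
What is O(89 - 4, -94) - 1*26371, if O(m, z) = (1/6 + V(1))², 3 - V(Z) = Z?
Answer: -949187/36 ≈ -26366.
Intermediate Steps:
V(Z) = 3 - Z
O(m, z) = 169/36 (O(m, z) = (1/6 + (3 - 1*1))² = (1*(⅙) + (3 - 1))² = (⅙ + 2)² = (13/6)² = 169/36)
O(89 - 4, -94) - 1*26371 = 169/36 - 1*26371 = 169/36 - 26371 = -949187/36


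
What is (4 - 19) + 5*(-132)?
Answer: -675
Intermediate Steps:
(4 - 19) + 5*(-132) = -15 - 660 = -675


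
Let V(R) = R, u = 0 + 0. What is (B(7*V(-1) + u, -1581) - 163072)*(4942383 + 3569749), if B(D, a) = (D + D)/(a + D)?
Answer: -551071854840626/397 ≈ -1.3881e+12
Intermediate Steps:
u = 0
B(D, a) = 2*D/(D + a) (B(D, a) = (2*D)/(D + a) = 2*D/(D + a))
(B(7*V(-1) + u, -1581) - 163072)*(4942383 + 3569749) = (2*(7*(-1) + 0)/((7*(-1) + 0) - 1581) - 163072)*(4942383 + 3569749) = (2*(-7 + 0)/((-7 + 0) - 1581) - 163072)*8512132 = (2*(-7)/(-7 - 1581) - 163072)*8512132 = (2*(-7)/(-1588) - 163072)*8512132 = (2*(-7)*(-1/1588) - 163072)*8512132 = (7/794 - 163072)*8512132 = -129479161/794*8512132 = -551071854840626/397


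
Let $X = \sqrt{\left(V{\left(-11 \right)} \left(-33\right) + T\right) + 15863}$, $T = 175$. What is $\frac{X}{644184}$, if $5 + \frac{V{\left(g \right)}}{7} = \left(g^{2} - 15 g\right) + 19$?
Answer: $\frac{i \sqrt{5918}}{214728} \approx 0.00035826 i$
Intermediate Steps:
$V{\left(g \right)} = 98 - 105 g + 7 g^{2}$ ($V{\left(g \right)} = -35 + 7 \left(\left(g^{2} - 15 g\right) + 19\right) = -35 + 7 \left(19 + g^{2} - 15 g\right) = -35 + \left(133 - 105 g + 7 g^{2}\right) = 98 - 105 g + 7 g^{2}$)
$X = 3 i \sqrt{5918}$ ($X = \sqrt{\left(\left(98 - -1155 + 7 \left(-11\right)^{2}\right) \left(-33\right) + 175\right) + 15863} = \sqrt{\left(\left(98 + 1155 + 7 \cdot 121\right) \left(-33\right) + 175\right) + 15863} = \sqrt{\left(\left(98 + 1155 + 847\right) \left(-33\right) + 175\right) + 15863} = \sqrt{\left(2100 \left(-33\right) + 175\right) + 15863} = \sqrt{\left(-69300 + 175\right) + 15863} = \sqrt{-69125 + 15863} = \sqrt{-53262} = 3 i \sqrt{5918} \approx 230.79 i$)
$\frac{X}{644184} = \frac{3 i \sqrt{5918}}{644184} = 3 i \sqrt{5918} \cdot \frac{1}{644184} = \frac{i \sqrt{5918}}{214728}$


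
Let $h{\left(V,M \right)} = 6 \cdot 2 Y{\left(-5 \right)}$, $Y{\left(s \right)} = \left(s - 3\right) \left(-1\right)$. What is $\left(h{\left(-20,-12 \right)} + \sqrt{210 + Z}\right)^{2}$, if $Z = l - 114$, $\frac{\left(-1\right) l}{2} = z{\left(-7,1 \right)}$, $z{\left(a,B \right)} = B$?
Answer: $\left(96 + \sqrt{94}\right)^{2} \approx 11172.0$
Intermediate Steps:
$l = -2$ ($l = \left(-2\right) 1 = -2$)
$Y{\left(s \right)} = 3 - s$ ($Y{\left(s \right)} = \left(-3 + s\right) \left(-1\right) = 3 - s$)
$Z = -116$ ($Z = -2 - 114 = -116$)
$h{\left(V,M \right)} = 96$ ($h{\left(V,M \right)} = 6 \cdot 2 \left(3 - -5\right) = 12 \left(3 + 5\right) = 12 \cdot 8 = 96$)
$\left(h{\left(-20,-12 \right)} + \sqrt{210 + Z}\right)^{2} = \left(96 + \sqrt{210 - 116}\right)^{2} = \left(96 + \sqrt{94}\right)^{2}$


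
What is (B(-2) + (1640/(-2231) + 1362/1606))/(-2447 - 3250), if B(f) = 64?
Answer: -38285981/3402045207 ≈ -0.011254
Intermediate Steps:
(B(-2) + (1640/(-2231) + 1362/1606))/(-2447 - 3250) = (64 + (1640/(-2231) + 1362/1606))/(-2447 - 3250) = (64 + (1640*(-1/2231) + 1362*(1/1606)))/(-5697) = (64 + (-1640/2231 + 681/803))*(-1/5697) = (64 + 202391/1791493)*(-1/5697) = (114857943/1791493)*(-1/5697) = -38285981/3402045207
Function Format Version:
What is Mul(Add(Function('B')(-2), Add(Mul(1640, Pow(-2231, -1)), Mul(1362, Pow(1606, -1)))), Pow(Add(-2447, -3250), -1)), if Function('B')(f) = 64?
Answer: Rational(-38285981, 3402045207) ≈ -0.011254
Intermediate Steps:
Mul(Add(Function('B')(-2), Add(Mul(1640, Pow(-2231, -1)), Mul(1362, Pow(1606, -1)))), Pow(Add(-2447, -3250), -1)) = Mul(Add(64, Add(Mul(1640, Pow(-2231, -1)), Mul(1362, Pow(1606, -1)))), Pow(Add(-2447, -3250), -1)) = Mul(Add(64, Add(Mul(1640, Rational(-1, 2231)), Mul(1362, Rational(1, 1606)))), Pow(-5697, -1)) = Mul(Add(64, Add(Rational(-1640, 2231), Rational(681, 803))), Rational(-1, 5697)) = Mul(Add(64, Rational(202391, 1791493)), Rational(-1, 5697)) = Mul(Rational(114857943, 1791493), Rational(-1, 5697)) = Rational(-38285981, 3402045207)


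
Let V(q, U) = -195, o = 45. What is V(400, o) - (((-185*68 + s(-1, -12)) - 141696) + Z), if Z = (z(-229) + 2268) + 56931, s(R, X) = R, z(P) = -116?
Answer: 94999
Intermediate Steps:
Z = 59083 (Z = (-116 + 2268) + 56931 = 2152 + 56931 = 59083)
V(400, o) - (((-185*68 + s(-1, -12)) - 141696) + Z) = -195 - (((-185*68 - 1) - 141696) + 59083) = -195 - (((-12580 - 1) - 141696) + 59083) = -195 - ((-12581 - 141696) + 59083) = -195 - (-154277 + 59083) = -195 - 1*(-95194) = -195 + 95194 = 94999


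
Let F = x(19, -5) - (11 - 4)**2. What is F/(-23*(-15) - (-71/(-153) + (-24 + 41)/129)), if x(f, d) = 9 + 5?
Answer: -46053/453167 ≈ -0.10162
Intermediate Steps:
x(f, d) = 14
F = -35 (F = 14 - (11 - 4)**2 = 14 - 1*7**2 = 14 - 1*49 = 14 - 49 = -35)
F/(-23*(-15) - (-71/(-153) + (-24 + 41)/129)) = -35/(-23*(-15) - (-71/(-153) + (-24 + 41)/129)) = -35/(345 - (-71*(-1/153) + 17*(1/129))) = -35/(345 - (71/153 + 17/129)) = -35/(345 - 1*3920/6579) = -35/(345 - 3920/6579) = -35/2265835/6579 = -35*6579/2265835 = -46053/453167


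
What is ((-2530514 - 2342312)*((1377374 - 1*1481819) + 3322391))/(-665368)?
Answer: 3920122733849/166342 ≈ 2.3567e+7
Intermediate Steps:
((-2530514 - 2342312)*((1377374 - 1*1481819) + 3322391))/(-665368) = -4872826*((1377374 - 1481819) + 3322391)*(-1/665368) = -4872826*(-104445 + 3322391)*(-1/665368) = -4872826*3217946*(-1/665368) = -15680490935396*(-1/665368) = 3920122733849/166342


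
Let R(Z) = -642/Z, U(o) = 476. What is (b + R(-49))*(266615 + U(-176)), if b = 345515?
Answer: 4522084868807/49 ≈ 9.2287e+10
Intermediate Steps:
(b + R(-49))*(266615 + U(-176)) = (345515 - 642/(-49))*(266615 + 476) = (345515 - 642*(-1/49))*267091 = (345515 + 642/49)*267091 = (16930877/49)*267091 = 4522084868807/49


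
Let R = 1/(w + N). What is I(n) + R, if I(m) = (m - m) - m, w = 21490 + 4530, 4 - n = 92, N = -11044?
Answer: 1317889/14976 ≈ 88.000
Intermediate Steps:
n = -88 (n = 4 - 1*92 = 4 - 92 = -88)
w = 26020
I(m) = -m (I(m) = 0 - m = -m)
R = 1/14976 (R = 1/(26020 - 11044) = 1/14976 ≈ 6.6774e-5)
I(n) + R = -1*(-88) + 1/14976 = 88 + 1/14976 = 1317889/14976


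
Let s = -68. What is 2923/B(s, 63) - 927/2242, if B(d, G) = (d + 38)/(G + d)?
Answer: 1636951/3363 ≈ 486.75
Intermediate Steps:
B(d, G) = (38 + d)/(G + d)
2923/B(s, 63) - 927/2242 = 2923/(((38 - 68)/(63 - 68))) - 927/2242 = 2923/((-30/(-5))) - 927*1/2242 = 2923/((-1/5*(-30))) - 927/2242 = 2923/6 - 927/2242 = 1636951/3363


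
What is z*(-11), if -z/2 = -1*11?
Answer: -242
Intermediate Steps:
z = 22 (z = -(-2)*11 = -2*(-11) = 22)
z*(-11) = 22*(-11) = -242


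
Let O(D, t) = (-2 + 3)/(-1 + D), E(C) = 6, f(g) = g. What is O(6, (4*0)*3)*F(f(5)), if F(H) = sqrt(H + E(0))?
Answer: sqrt(11)/5 ≈ 0.66333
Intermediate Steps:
F(H) = sqrt(6 + H) (F(H) = sqrt(H + 6) = sqrt(6 + H))
O(D, t) = 1/(-1 + D)
O(6, (4*0)*3)*F(f(5)) = sqrt(6 + 5)/(-1 + 6) = sqrt(11)/5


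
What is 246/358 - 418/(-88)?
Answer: 3893/716 ≈ 5.4371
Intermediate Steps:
246/358 - 418/(-88) = 246*(1/358) - 418*(-1/88) = 123/179 + 19/4 = 3893/716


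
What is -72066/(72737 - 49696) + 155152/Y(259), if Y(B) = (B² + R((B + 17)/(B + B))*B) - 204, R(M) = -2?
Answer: -1207370462/1528977719 ≈ -0.78966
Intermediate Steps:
Y(B) = -204 + B² - 2*B (Y(B) = (B² - 2*B) - 204 = -204 + B² - 2*B)
-72066/(72737 - 49696) + 155152/Y(259) = -72066/(72737 - 49696) + 155152/(-204 + 259² - 2*259) = -72066/23041 + 155152/(-204 + 67081 - 518) = -72066*1/23041 + 155152/66359 = -72066/23041 + 155152*(1/66359) = -72066/23041 + 155152/66359 = -1207370462/1528977719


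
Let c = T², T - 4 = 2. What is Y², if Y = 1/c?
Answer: 1/1296 ≈ 0.00077160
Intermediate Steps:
T = 6 (T = 4 + 2 = 6)
c = 36 (c = 6² = 36)
Y = 1/36 ≈ 0.027778
Y² = (1/36)² = 1/1296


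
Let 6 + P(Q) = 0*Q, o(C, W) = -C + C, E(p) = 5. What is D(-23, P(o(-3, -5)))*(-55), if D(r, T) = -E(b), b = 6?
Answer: 275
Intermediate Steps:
o(C, W) = 0
P(Q) = -6 (P(Q) = -6 + 0*Q = -6 + 0 = -6)
D(r, T) = -5 (D(r, T) = -1*5 = -5)
D(-23, P(o(-3, -5)))*(-55) = -5*(-55) = 275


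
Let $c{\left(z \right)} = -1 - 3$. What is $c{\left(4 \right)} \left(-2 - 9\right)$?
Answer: $44$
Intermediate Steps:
$c{\left(z \right)} = -4$ ($c{\left(z \right)} = -1 - 3 = -4$)
$c{\left(4 \right)} \left(-2 - 9\right) = - 4 \left(-2 - 9\right) = \left(-4\right) \left(-11\right) = 44$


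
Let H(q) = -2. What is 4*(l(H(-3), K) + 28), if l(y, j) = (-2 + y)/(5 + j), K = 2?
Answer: 768/7 ≈ 109.71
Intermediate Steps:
l(y, j) = (-2 + y)/(5 + j)
4*(l(H(-3), K) + 28) = 4*((-2 - 2)/(5 + 2) + 28) = 4*(-4/7 + 28) = 4*(192/7) = 768/7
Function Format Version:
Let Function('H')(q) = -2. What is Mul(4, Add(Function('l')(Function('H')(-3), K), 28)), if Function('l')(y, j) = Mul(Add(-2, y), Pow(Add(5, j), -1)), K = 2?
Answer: Rational(768, 7) ≈ 109.71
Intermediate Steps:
Function('l')(y, j) = Mul(Pow(Add(5, j), -1), Add(-2, y))
Mul(4, Add(Function('l')(Function('H')(-3), K), 28)) = Mul(4, Add(Mul(Pow(Add(5, 2), -1), Add(-2, -2)), 28)) = Mul(4, Add(Mul(Pow(7, -1), -4), 28)) = Mul(4, Add(Mul(Rational(1, 7), -4), 28)) = Mul(4, Add(Rational(-4, 7), 28)) = Mul(4, Rational(192, 7)) = Rational(768, 7)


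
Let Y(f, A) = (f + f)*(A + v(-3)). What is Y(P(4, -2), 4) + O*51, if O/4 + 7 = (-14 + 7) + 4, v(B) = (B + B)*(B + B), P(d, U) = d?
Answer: -1720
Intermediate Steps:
v(B) = 4*B² (v(B) = (2*B)*(2*B) = 4*B²)
Y(f, A) = 2*f*(36 + A) (Y(f, A) = (f + f)*(A + 4*(-3)²) = (2*f)*(A + 4*9) = (2*f)*(A + 36) = (2*f)*(36 + A) = 2*f*(36 + A))
O = -40 (O = -28 + 4*((-14 + 7) + 4) = -28 + 4*(-7 + 4) = -28 + 4*(-3) = -28 - 12 = -40)
Y(P(4, -2), 4) + O*51 = 2*4*(36 + 4) - 40*51 = 2*4*40 - 2040 = 320 - 2040 = -1720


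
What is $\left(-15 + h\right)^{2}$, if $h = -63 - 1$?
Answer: $6241$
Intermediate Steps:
$h = -64$ ($h = -63 - 1 = -64$)
$\left(-15 + h\right)^{2} = \left(-15 - 64\right)^{2} = \left(-79\right)^{2} = 6241$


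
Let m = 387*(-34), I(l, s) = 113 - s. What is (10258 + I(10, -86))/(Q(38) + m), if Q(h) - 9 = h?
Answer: -10457/13111 ≈ -0.79757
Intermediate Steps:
Q(h) = 9 + h
m = -13158
(10258 + I(10, -86))/(Q(38) + m) = (10258 + (113 - 1*(-86)))/((9 + 38) - 13158) = (10258 + (113 + 86))/(47 - 13158) = (10258 + 199)/(-13111) = 10457*(-1/13111) = -10457/13111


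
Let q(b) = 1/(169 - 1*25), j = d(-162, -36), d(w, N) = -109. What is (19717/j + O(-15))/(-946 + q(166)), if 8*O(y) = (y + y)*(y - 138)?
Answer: -6166332/14848307 ≈ -0.41529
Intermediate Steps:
j = -109
q(b) = 1/144 (q(b) = 1/(169 - 25) = 1/144)
O(y) = y*(-138 + y)/4 (O(y) = ((y + y)*(y - 138))/8 = ((2*y)*(-138 + y))/8 = (2*y*(-138 + y))/8 = y*(-138 + y)/4)
(19717/j + O(-15))/(-946 + q(166)) = (19717/(-109) + (¼)*(-15)*(-138 - 15))/(-946 + 1/144) = (19717*(-1/109) + (¼)*(-15)*(-153))/(-136223/144) = (-19717/109 + 2295/4)*(-144/136223) = (171287/436)*(-144/136223) = -6166332/14848307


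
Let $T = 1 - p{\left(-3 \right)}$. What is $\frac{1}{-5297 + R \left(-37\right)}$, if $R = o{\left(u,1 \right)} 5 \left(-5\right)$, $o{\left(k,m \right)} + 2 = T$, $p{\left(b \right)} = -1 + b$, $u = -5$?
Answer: $- \frac{1}{2522} \approx -0.00039651$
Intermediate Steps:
$T = 5$ ($T = 1 - \left(-1 - 3\right) = 1 - -4 = 1 + 4 = 5$)
$o{\left(k,m \right)} = 3$ ($o{\left(k,m \right)} = -2 + 5 = 3$)
$R = -75$ ($R = 3 \cdot 5 \left(-5\right) = 15 \left(-5\right) = -75$)
$\frac{1}{-5297 + R \left(-37\right)} = \frac{1}{-5297 - -2775} = \frac{1}{-5297 + 2775} = \frac{1}{-2522} = - \frac{1}{2522}$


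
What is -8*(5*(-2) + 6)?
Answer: 32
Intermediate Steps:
-8*(5*(-2) + 6) = -8*(-10 + 6) = -8*(-4) = 32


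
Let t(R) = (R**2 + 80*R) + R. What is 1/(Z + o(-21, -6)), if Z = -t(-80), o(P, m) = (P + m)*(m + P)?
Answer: 1/809 ≈ 0.0012361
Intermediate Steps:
t(R) = R**2 + 81*R
o(P, m) = (P + m)**2 (o(P, m) = (P + m)*(P + m) = (P + m)**2)
Z = 80 (Z = -(-80)*(81 - 80) = -(-80) = -1*(-80) = 80)
1/(Z + o(-21, -6)) = 1/(80 + (-21 - 6)**2) = 1/(80 + (-27)**2) = 1/(80 + 729) = 1/809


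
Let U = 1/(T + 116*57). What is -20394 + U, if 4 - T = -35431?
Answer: -857506517/42047 ≈ -20394.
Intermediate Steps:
T = 35435 (T = 4 - 1*(-35431) = 4 + 35431 = 35435)
U = 1/42047 (U = 1/(35435 + 116*57) = 1/(35435 + 6612) = 1/42047 ≈ 2.3783e-5)
-20394 + U = -20394 + 1/42047 = -857506517/42047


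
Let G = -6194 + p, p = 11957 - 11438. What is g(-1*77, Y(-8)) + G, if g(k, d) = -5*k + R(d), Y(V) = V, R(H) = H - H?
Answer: -5290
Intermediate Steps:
R(H) = 0
p = 519
g(k, d) = -5*k (g(k, d) = -5*k + 0 = -5*k)
G = -5675 (G = -6194 + 519 = -5675)
g(-1*77, Y(-8)) + G = -(-5)*77 - 5675 = -5*(-77) - 5675 = 385 - 5675 = -5290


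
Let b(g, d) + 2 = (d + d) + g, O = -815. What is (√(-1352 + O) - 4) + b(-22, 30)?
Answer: 32 + I*√2167 ≈ 32.0 + 46.551*I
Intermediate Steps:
b(g, d) = -2 + g + 2*d (b(g, d) = -2 + ((d + d) + g) = -2 + (2*d + g) = -2 + (g + 2*d) = -2 + g + 2*d)
(√(-1352 + O) - 4) + b(-22, 30) = (√(-1352 - 815) - 4) + (-2 - 22 + 2*30) = (√(-2167) - 4) + (-2 - 22 + 60) = (I*√2167 - 4) + 36 = (-4 + I*√2167) + 36 = 32 + I*√2167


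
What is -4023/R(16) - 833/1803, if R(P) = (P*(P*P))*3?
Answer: -5829791/7385088 ≈ -0.78940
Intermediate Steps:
R(P) = 3*P³ (R(P) = (P*P²)*3 = P³*3 = 3*P³)
-4023/R(16) - 833/1803 = -4023/(3*16³) - 833/1803 = -4023/(3*4096) - 833*1/1803 = -4023/12288 - 833/1803 = -4023*1/12288 - 833/1803 = -1341/4096 - 833/1803 = -5829791/7385088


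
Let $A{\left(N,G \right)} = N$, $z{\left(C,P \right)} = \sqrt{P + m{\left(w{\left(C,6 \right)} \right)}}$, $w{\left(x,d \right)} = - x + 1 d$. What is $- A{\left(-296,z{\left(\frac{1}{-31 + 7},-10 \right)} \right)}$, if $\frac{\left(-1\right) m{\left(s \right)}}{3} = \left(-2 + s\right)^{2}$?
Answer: $296$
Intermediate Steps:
$w{\left(x,d \right)} = d - x$ ($w{\left(x,d \right)} = - x + d = d - x$)
$m{\left(s \right)} = - 3 \left(-2 + s\right)^{2}$
$z{\left(C,P \right)} = \sqrt{P - 3 \left(4 - C\right)^{2}}$ ($z{\left(C,P \right)} = \sqrt{P - 3 \left(-2 - \left(-6 + C\right)\right)^{2}} = \sqrt{P - 3 \left(4 - C\right)^{2}}$)
$- A{\left(-296,z{\left(\frac{1}{-31 + 7},-10 \right)} \right)} = \left(-1\right) \left(-296\right) = 296$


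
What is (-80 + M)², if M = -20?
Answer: 10000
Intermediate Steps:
(-80 + M)² = (-80 - 20)² = (-100)² = 10000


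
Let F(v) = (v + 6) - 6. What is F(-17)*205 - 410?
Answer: -3895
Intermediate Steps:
F(v) = v (F(v) = (6 + v) - 6 = v)
F(-17)*205 - 410 = -17*205 - 410 = -3485 - 410 = -3895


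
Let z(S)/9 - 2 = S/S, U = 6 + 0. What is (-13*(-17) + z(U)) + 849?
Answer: 1097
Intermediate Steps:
U = 6
z(S) = 27 (z(S) = 18 + 9*(S/S) = 18 + 9*1 = 18 + 9 = 27)
(-13*(-17) + z(U)) + 849 = (-13*(-17) + 27) + 849 = (221 + 27) + 849 = 248 + 849 = 1097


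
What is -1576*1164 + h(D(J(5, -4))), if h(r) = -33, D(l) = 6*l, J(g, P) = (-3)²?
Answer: -1834497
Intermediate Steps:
J(g, P) = 9
-1576*1164 + h(D(J(5, -4))) = -1576*1164 - 33 = -1834464 - 33 = -1834497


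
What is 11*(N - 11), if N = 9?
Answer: -22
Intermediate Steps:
11*(N - 11) = 11*(9 - 11) = 11*(-2) = -22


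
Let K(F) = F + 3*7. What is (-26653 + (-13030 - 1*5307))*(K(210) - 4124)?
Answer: 175146070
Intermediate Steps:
K(F) = 21 + F (K(F) = F + 21 = 21 + F)
(-26653 + (-13030 - 1*5307))*(K(210) - 4124) = (-26653 + (-13030 - 1*5307))*((21 + 210) - 4124) = (-26653 + (-13030 - 5307))*(231 - 4124) = (-26653 - 18337)*(-3893) = -44990*(-3893) = 175146070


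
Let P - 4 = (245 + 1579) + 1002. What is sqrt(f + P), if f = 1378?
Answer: 4*sqrt(263) ≈ 64.869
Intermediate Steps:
P = 2830 (P = 4 + ((245 + 1579) + 1002) = 4 + (1824 + 1002) = 4 + 2826 = 2830)
sqrt(f + P) = sqrt(1378 + 2830) = sqrt(4208) = 4*sqrt(263)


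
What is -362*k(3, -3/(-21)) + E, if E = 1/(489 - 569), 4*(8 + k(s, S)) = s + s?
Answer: 188239/80 ≈ 2353.0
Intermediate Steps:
k(s, S) = -8 + s/2 (k(s, S) = -8 + (s + s)/4 = -8 + (2*s)/4 = -8 + s/2)
E = -1/80 (E = 1/(-80) = -1/80 ≈ -0.012500)
-362*k(3, -3/(-21)) + E = -362*(-8 + (1/2)*3) - 1/80 = -362*(-8 + 3/2) - 1/80 = -362*(-13/2) - 1/80 = 2353 - 1/80 = 188239/80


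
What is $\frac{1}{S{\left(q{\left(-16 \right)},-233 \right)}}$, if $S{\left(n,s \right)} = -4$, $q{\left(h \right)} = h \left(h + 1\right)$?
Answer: $- \frac{1}{4} \approx -0.25$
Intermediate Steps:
$q{\left(h \right)} = h \left(1 + h\right)$
$\frac{1}{S{\left(q{\left(-16 \right)},-233 \right)}} = \frac{1}{-4} = - \frac{1}{4}$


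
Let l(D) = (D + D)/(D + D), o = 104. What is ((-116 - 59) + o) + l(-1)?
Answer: -70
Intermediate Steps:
l(D) = 1 (l(D) = (2*D)/((2*D)) = (2*D)*(1/(2*D)) = 1)
((-116 - 59) + o) + l(-1) = ((-116 - 59) + 104) + 1 = (-175 + 104) + 1 = -71 + 1 = -70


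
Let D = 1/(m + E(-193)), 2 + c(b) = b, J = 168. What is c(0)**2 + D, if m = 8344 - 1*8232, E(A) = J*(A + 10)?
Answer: 122527/30632 ≈ 4.0000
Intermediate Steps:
E(A) = 1680 + 168*A (E(A) = 168*(A + 10) = 168*(10 + A) = 1680 + 168*A)
c(b) = -2 + b
m = 112 (m = 8344 - 8232 = 112)
D = -1/30632 (D = 1/(112 + (1680 + 168*(-193))) = 1/(112 + (1680 - 32424)) = 1/(112 - 30744) = 1/(-30632) = -1/30632 ≈ -3.2646e-5)
c(0)**2 + D = (-2 + 0)**2 - 1/30632 = (-2)**2 - 1/30632 = 4 - 1/30632 = 122527/30632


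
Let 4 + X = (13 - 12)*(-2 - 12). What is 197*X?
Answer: -3546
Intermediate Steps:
X = -18 (X = -4 + (13 - 12)*(-2 - 12) = -4 + 1*(-14) = -4 - 14 = -18)
197*X = 197*(-18) = -3546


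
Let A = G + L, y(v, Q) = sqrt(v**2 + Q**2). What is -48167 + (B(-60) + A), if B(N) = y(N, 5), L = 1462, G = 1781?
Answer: -44924 + 5*sqrt(145) ≈ -44864.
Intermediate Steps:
y(v, Q) = sqrt(Q**2 + v**2)
A = 3243 (A = 1781 + 1462 = 3243)
B(N) = sqrt(25 + N**2) (B(N) = sqrt(5**2 + N**2) = sqrt(25 + N**2))
-48167 + (B(-60) + A) = -48167 + (sqrt(25 + (-60)**2) + 3243) = -48167 + (sqrt(25 + 3600) + 3243) = -48167 + (sqrt(3625) + 3243) = -48167 + (5*sqrt(145) + 3243) = -48167 + (3243 + 5*sqrt(145)) = -44924 + 5*sqrt(145)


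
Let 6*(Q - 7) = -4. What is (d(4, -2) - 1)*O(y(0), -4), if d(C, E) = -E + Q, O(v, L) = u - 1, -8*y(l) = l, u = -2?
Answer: -22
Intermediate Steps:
y(l) = -l/8
Q = 19/3 (Q = 7 + (1/6)*(-4) = 7 - 2/3 = 19/3 ≈ 6.3333)
O(v, L) = -3 (O(v, L) = -2 - 1 = -3)
d(C, E) = 19/3 - E (d(C, E) = -E + 19/3 = 19/3 - E)
(d(4, -2) - 1)*O(y(0), -4) = ((19/3 - 1*(-2)) - 1)*(-3) = ((19/3 + 2) - 1)*(-3) = (25/3 - 1)*(-3) = (22/3)*(-3) = -22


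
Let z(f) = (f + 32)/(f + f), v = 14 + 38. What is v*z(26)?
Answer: 58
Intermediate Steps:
v = 52
z(f) = (32 + f)/(2*f) (z(f) = (32 + f)/((2*f)) = (32 + f)*(1/(2*f)) = (32 + f)/(2*f))
v*z(26) = 52*((½)*(32 + 26)/26) = 52*((½)*(1/26)*58) = 52*(29/26) = 58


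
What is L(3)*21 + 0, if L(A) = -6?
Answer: -126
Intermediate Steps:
L(3)*21 + 0 = -6*21 + 0 = -126 + 0 = -126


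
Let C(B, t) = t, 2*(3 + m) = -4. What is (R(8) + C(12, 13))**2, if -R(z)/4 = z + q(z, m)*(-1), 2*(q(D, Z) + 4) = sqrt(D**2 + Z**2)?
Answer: 1581 - 140*sqrt(89) ≈ 260.24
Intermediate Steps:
m = -5 (m = -3 + (1/2)*(-4) = -3 - 2 = -5)
q(D, Z) = -4 + sqrt(D**2 + Z**2)/2
R(z) = -16 - 4*z + 2*sqrt(25 + z**2) (R(z) = -4*(z + (-4 + sqrt(z**2 + (-5)**2)/2)*(-1)) = -4*(z + (-4 + sqrt(z**2 + 25)/2)*(-1)) = -4*(z + (-4 + sqrt(25 + z**2)/2)*(-1)) = -4*(z + (4 - sqrt(25 + z**2)/2)) = -4*(4 + z - sqrt(25 + z**2)/2) = -16 - 4*z + 2*sqrt(25 + z**2))
(R(8) + C(12, 13))**2 = ((-16 - 4*8 + 2*sqrt(25 + 8**2)) + 13)**2 = ((-16 - 32 + 2*sqrt(25 + 64)) + 13)**2 = ((-16 - 32 + 2*sqrt(89)) + 13)**2 = ((-48 + 2*sqrt(89)) + 13)**2 = (-35 + 2*sqrt(89))**2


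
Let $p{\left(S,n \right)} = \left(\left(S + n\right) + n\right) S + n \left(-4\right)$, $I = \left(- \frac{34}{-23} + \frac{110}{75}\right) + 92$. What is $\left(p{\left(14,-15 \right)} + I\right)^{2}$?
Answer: $\frac{567582976}{119025} \approx 4768.6$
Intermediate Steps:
$I = \frac{32756}{345}$ ($I = \left(\left(-34\right) \left(- \frac{1}{23}\right) + 110 \cdot \frac{1}{75}\right) + 92 = \left(\frac{34}{23} + \frac{22}{15}\right) + 92 = \frac{1016}{345} + 92 = \frac{32756}{345} \approx 94.945$)
$p{\left(S,n \right)} = - 4 n + S \left(S + 2 n\right)$ ($p{\left(S,n \right)} = \left(S + 2 n\right) S - 4 n = S \left(S + 2 n\right) - 4 n = - 4 n + S \left(S + 2 n\right)$)
$\left(p{\left(14,-15 \right)} + I\right)^{2} = \left(\left(14^{2} - -60 + 2 \cdot 14 \left(-15\right)\right) + \frac{32756}{345}\right)^{2} = \left(\left(196 + 60 - 420\right) + \frac{32756}{345}\right)^{2} = \left(-164 + \frac{32756}{345}\right)^{2} = \left(- \frac{23824}{345}\right)^{2} = \frac{567582976}{119025}$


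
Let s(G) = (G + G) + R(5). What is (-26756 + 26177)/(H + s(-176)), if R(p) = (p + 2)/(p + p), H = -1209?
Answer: 1930/5201 ≈ 0.37108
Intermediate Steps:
R(p) = (2 + p)/(2*p) (R(p) = (2 + p)/((2*p)) = (2 + p)*(1/(2*p)) = (2 + p)/(2*p))
s(G) = 7/10 + 2*G (s(G) = (G + G) + (½)*(2 + 5)/5 = 2*G + (½)*(⅕)*7 = 2*G + 7/10 = 7/10 + 2*G)
(-26756 + 26177)/(H + s(-176)) = (-26756 + 26177)/(-1209 + (7/10 + 2*(-176))) = -579/(-1209 + (7/10 - 352)) = -579/(-1209 - 3513/10) = -579/(-15603/10) = -579*(-10/15603) = 1930/5201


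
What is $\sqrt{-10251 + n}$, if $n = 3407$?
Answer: $2 i \sqrt{1711} \approx 82.729 i$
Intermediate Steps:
$\sqrt{-10251 + n} = \sqrt{-10251 + 3407} = \sqrt{-6844} = 2 i \sqrt{1711}$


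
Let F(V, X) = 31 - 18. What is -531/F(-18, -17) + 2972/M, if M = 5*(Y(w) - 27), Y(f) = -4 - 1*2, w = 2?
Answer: -126251/2145 ≈ -58.858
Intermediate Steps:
F(V, X) = 13
Y(f) = -6 (Y(f) = -4 - 2 = -6)
M = -165 (M = 5*(-6 - 27) = 5*(-33) = -165)
-531/F(-18, -17) + 2972/M = -531/13 + 2972/(-165) = -531*1/13 + 2972*(-1/165) = -531/13 - 2972/165 = -126251/2145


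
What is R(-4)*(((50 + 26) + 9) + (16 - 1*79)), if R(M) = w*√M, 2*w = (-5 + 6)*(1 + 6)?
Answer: 154*I ≈ 154.0*I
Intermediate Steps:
w = 7/2 (w = ((-5 + 6)*(1 + 6))/2 = (1*7)/2 = (½)*7 = 7/2 ≈ 3.5000)
R(M) = 7*√M/2
R(-4)*(((50 + 26) + 9) + (16 - 1*79)) = (7*√(-4)/2)*(((50 + 26) + 9) + (16 - 1*79)) = (7*(2*I)/2)*((76 + 9) + (16 - 79)) = (7*I)*(85 - 63) = (7*I)*22 = 154*I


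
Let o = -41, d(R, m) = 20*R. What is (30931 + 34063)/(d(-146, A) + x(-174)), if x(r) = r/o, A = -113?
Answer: -1332377/59773 ≈ -22.291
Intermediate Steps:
x(r) = -r/41 (x(r) = r/(-41) = r*(-1/41) = -r/41)
(30931 + 34063)/(d(-146, A) + x(-174)) = (30931 + 34063)/(20*(-146) - 1/41*(-174)) = 64994/(-2920 + 174/41) = 64994/(-119546/41) = 64994*(-41/119546) = -1332377/59773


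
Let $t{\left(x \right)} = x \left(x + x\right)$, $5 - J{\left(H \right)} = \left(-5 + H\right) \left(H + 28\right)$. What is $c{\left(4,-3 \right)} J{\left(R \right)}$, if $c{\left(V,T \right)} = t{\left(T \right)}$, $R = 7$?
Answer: $-1170$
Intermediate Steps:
$J{\left(H \right)} = 5 - \left(-5 + H\right) \left(28 + H\right)$ ($J{\left(H \right)} = 5 - \left(-5 + H\right) \left(H + 28\right) = 5 - \left(-5 + H\right) \left(28 + H\right)$)
$t{\left(x \right)} = 2 x^{2}$ ($t{\left(x \right)} = x 2 x = 2 x^{2}$)
$c{\left(V,T \right)} = 2 T^{2}$
$c{\left(4,-3 \right)} J{\left(R \right)} = 2 \left(-3\right)^{2} \left(145 - 7^{2} - 161\right) = 2 \cdot 9 \left(145 - 49 - 161\right) = 18 \left(145 - 49 - 161\right) = 18 \left(-65\right) = -1170$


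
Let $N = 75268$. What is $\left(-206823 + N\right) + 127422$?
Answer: $-4133$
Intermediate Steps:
$\left(-206823 + N\right) + 127422 = \left(-206823 + 75268\right) + 127422 = -131555 + 127422 = -4133$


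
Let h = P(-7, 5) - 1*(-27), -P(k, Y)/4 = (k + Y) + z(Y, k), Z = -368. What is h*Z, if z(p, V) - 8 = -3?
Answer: -5520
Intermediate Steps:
z(p, V) = 5 (z(p, V) = 8 - 3 = 5)
P(k, Y) = -20 - 4*Y - 4*k (P(k, Y) = -4*((k + Y) + 5) = -4*((Y + k) + 5) = -4*(5 + Y + k) = -20 - 4*Y - 4*k)
h = 15 (h = (-20 - 4*5 - 4*(-7)) - 1*(-27) = (-20 - 20 + 28) + 27 = -12 + 27 = 15)
h*Z = 15*(-368) = -5520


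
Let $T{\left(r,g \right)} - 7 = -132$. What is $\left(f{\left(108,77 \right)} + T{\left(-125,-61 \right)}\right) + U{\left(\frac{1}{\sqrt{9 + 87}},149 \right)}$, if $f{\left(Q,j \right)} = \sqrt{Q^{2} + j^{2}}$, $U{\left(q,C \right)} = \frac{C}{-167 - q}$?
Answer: $- \frac{337056643}{2677343} + \sqrt{17593} + \frac{596 \sqrt{6}}{2677343} \approx 6.7469$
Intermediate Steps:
$T{\left(r,g \right)} = -125$ ($T{\left(r,g \right)} = 7 - 132 = -125$)
$\left(f{\left(108,77 \right)} + T{\left(-125,-61 \right)}\right) + U{\left(\frac{1}{\sqrt{9 + 87}},149 \right)} = \left(\sqrt{108^{2} + 77^{2}} - 125\right) - \frac{149}{167 + \frac{1}{\sqrt{9 + 87}}} = \left(\sqrt{11664 + 5929} - 125\right) - \frac{149}{167 + \frac{1}{\sqrt{96}}} = \left(\sqrt{17593} - 125\right) - \frac{149}{167 + \frac{1}{4 \sqrt{6}}} = \left(-125 + \sqrt{17593}\right) - \frac{149}{167 + \frac{\sqrt{6}}{24}} = -125 + \sqrt{17593} - \frac{149}{167 + \frac{\sqrt{6}}{24}}$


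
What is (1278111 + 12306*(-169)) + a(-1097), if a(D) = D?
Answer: -802700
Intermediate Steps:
(1278111 + 12306*(-169)) + a(-1097) = (1278111 + 12306*(-169)) - 1097 = (1278111 - 2079714) - 1097 = -801603 - 1097 = -802700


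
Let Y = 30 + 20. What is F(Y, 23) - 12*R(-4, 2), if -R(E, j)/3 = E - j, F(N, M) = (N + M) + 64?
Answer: -79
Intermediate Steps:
Y = 50
F(N, M) = 64 + M + N (F(N, M) = (M + N) + 64 = 64 + M + N)
R(E, j) = -3*E + 3*j (R(E, j) = -3*(E - j) = -3*E + 3*j)
F(Y, 23) - 12*R(-4, 2) = (64 + 23 + 50) - 12*(-3*(-4) + 3*2) = 137 - 12*(12 + 6) = 137 - 12*18 = 137 - 216 = -79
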